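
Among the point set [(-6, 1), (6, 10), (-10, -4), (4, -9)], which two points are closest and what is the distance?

Computing all pairwise distances among 4 points:

d((-6, 1), (6, 10)) = 15.0
d((-6, 1), (-10, -4)) = 6.4031 <-- minimum
d((-6, 1), (4, -9)) = 14.1421
d((6, 10), (-10, -4)) = 21.2603
d((6, 10), (4, -9)) = 19.105
d((-10, -4), (4, -9)) = 14.8661

Closest pair: (-6, 1) and (-10, -4) with distance 6.4031

The closest pair is (-6, 1) and (-10, -4) with Euclidean distance 6.4031. For 4 points, brute-force pairwise comparison is shown above. For large n, the divide-and-conquer algorithm (sort by x, recurse on halves, check the dividing strip) achieves O(n log n).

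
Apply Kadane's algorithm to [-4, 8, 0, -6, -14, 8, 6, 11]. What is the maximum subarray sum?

Using Kadane's algorithm on [-4, 8, 0, -6, -14, 8, 6, 11]:

Scanning through the array:
Position 1 (value 8): max_ending_here = 8, max_so_far = 8
Position 2 (value 0): max_ending_here = 8, max_so_far = 8
Position 3 (value -6): max_ending_here = 2, max_so_far = 8
Position 4 (value -14): max_ending_here = -12, max_so_far = 8
Position 5 (value 8): max_ending_here = 8, max_so_far = 8
Position 6 (value 6): max_ending_here = 14, max_so_far = 14
Position 7 (value 11): max_ending_here = 25, max_so_far = 25

Maximum subarray: [8, 6, 11]
Maximum sum: 25

The maximum subarray is [8, 6, 11] with sum 25. This subarray runs from index 5 to index 7.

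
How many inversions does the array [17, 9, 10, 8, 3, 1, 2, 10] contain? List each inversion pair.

Finding inversions in [17, 9, 10, 8, 3, 1, 2, 10]:

(0, 1): arr[0]=17 > arr[1]=9
(0, 2): arr[0]=17 > arr[2]=10
(0, 3): arr[0]=17 > arr[3]=8
(0, 4): arr[0]=17 > arr[4]=3
(0, 5): arr[0]=17 > arr[5]=1
(0, 6): arr[0]=17 > arr[6]=2
(0, 7): arr[0]=17 > arr[7]=10
(1, 3): arr[1]=9 > arr[3]=8
(1, 4): arr[1]=9 > arr[4]=3
(1, 5): arr[1]=9 > arr[5]=1
(1, 6): arr[1]=9 > arr[6]=2
(2, 3): arr[2]=10 > arr[3]=8
(2, 4): arr[2]=10 > arr[4]=3
(2, 5): arr[2]=10 > arr[5]=1
(2, 6): arr[2]=10 > arr[6]=2
(3, 4): arr[3]=8 > arr[4]=3
(3, 5): arr[3]=8 > arr[5]=1
(3, 6): arr[3]=8 > arr[6]=2
(4, 5): arr[4]=3 > arr[5]=1
(4, 6): arr[4]=3 > arr[6]=2

Total inversions: 20

The array has 20 inversion(s): (0,1), (0,2), (0,3), (0,4), (0,5), (0,6), (0,7), (1,3), (1,4), (1,5), (1,6), (2,3), (2,4), (2,5), (2,6), (3,4), (3,5), (3,6), (4,5), (4,6). Each pair (i,j) satisfies i < j and arr[i] > arr[j].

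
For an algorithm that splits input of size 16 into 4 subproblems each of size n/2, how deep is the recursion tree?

For divide and conquer with division factor 2:

Problem sizes at each level:
Level 0: 16
Level 1: 8
Level 2: 4
Level 3: 2
Level 4: 1

The root is level 0 and the size-1 base case is level 4 (the tree spans levels 0 through 4, i.e. 5 levels counting the root), so the depth is the number of divisions: log_2(16) = 4

The recursion tree depth is log_2(16) = 4. At each level, the problem size is divided by 2, so it takes 4 divisions to reduce to a base case of size 1. The algorithm makes 4 recursive calls at each level.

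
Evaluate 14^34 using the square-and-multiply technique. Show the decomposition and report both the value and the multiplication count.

Computing 14^34 by squaring (build up from 14^1; each line after the first costs one multiplication):

14^1 = 14
14^2 = (14^1)^2 = 14^2 = 196
14^4 = (14^2)^2 = 196^2 = 38416
14^8 = (14^4)^2 = 38416^2 = 1475789056
14^16 = (14^8)^2 = 1475789056^2 = 2177953337809371136
14^17 = 14 * 14^16 = 14 * 2177953337809371136 = 30491346729331195904
14^34 = (14^17)^2 = 30491346729331195904^2 = 929722225368296217729286886758826377216

Result: 929722225368296217729286886758826377216
Multiplications needed: 6 (6 lines after 14^1)

14^34 = 929722225368296217729286886758826377216. Using exponentiation by squaring, this requires 6 multiplications. The key idea: if the exponent is even, square the half-power; if odd, multiply by the base once.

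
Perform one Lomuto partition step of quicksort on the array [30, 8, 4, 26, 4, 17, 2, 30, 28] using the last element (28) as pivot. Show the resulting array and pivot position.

Lomuto partition with pivot = 28:

Initial array: [30, 8, 4, 26, 4, 17, 2, 30, 28]

arr[0]=30 > 28: no swap
arr[1]=8 <= 28: swap with position 0, array becomes [8, 30, 4, 26, 4, 17, 2, 30, 28]
arr[2]=4 <= 28: swap with position 1, array becomes [8, 4, 30, 26, 4, 17, 2, 30, 28]
arr[3]=26 <= 28: swap with position 2, array becomes [8, 4, 26, 30, 4, 17, 2, 30, 28]
arr[4]=4 <= 28: swap with position 3, array becomes [8, 4, 26, 4, 30, 17, 2, 30, 28]
arr[5]=17 <= 28: swap with position 4, array becomes [8, 4, 26, 4, 17, 30, 2, 30, 28]
arr[6]=2 <= 28: swap with position 5, array becomes [8, 4, 26, 4, 17, 2, 30, 30, 28]
arr[7]=30 > 28: no swap

Place pivot at position 6: [8, 4, 26, 4, 17, 2, 28, 30, 30]
Pivot position: 6

After partitioning with pivot 28, the array becomes [8, 4, 26, 4, 17, 2, 28, 30, 30]. The pivot is placed at index 6. All elements to the left of the pivot are <= 28, and all elements to the right are > 28.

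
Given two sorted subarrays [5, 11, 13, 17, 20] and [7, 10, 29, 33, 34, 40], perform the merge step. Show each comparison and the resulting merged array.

Merging process:

Compare 5 vs 7: take 5 from left. Merged: [5]
Compare 11 vs 7: take 7 from right. Merged: [5, 7]
Compare 11 vs 10: take 10 from right. Merged: [5, 7, 10]
Compare 11 vs 29: take 11 from left. Merged: [5, 7, 10, 11]
Compare 13 vs 29: take 13 from left. Merged: [5, 7, 10, 11, 13]
Compare 17 vs 29: take 17 from left. Merged: [5, 7, 10, 11, 13, 17]
Compare 20 vs 29: take 20 from left. Merged: [5, 7, 10, 11, 13, 17, 20]
Append remaining from right: [29, 33, 34, 40]. Merged: [5, 7, 10, 11, 13, 17, 20, 29, 33, 34, 40]

Final merged array: [5, 7, 10, 11, 13, 17, 20, 29, 33, 34, 40]
Total comparisons: 7

The merged array is [5, 7, 10, 11, 13, 17, 20, 29, 33, 34, 40], requiring 7 comparisons. The merge step runs in O(n) time where n is the total number of elements.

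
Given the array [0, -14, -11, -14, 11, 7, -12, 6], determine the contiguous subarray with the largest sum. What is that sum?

Using Kadane's algorithm on [0, -14, -11, -14, 11, 7, -12, 6]:

Scanning through the array:
Position 1 (value -14): max_ending_here = -14, max_so_far = 0
Position 2 (value -11): max_ending_here = -11, max_so_far = 0
Position 3 (value -14): max_ending_here = -14, max_so_far = 0
Position 4 (value 11): max_ending_here = 11, max_so_far = 11
Position 5 (value 7): max_ending_here = 18, max_so_far = 18
Position 6 (value -12): max_ending_here = 6, max_so_far = 18
Position 7 (value 6): max_ending_here = 12, max_so_far = 18

Maximum subarray: [11, 7]
Maximum sum: 18

The maximum subarray is [11, 7] with sum 18. This subarray runs from index 4 to index 5.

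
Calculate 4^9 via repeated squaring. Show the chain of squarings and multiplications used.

Computing 4^9 by squaring (build up from 4^1; each line after the first costs one multiplication):

4^1 = 4
4^2 = (4^1)^2 = 4^2 = 16
4^4 = (4^2)^2 = 16^2 = 256
4^8 = (4^4)^2 = 256^2 = 65536
4^9 = 4 * 4^8 = 4 * 65536 = 262144

Result: 262144
Multiplications needed: 4 (4 lines after 4^1)

4^9 = 262144. Using exponentiation by squaring, this requires 4 multiplications. The key idea: if the exponent is even, square the half-power; if odd, multiply by the base once.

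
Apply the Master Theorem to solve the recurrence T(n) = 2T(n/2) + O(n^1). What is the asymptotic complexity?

Master Theorem for T(n) = 2T(n/2) + O(n^1):

a = 2, b = 2, c = 1
log_b(a) = log_2(2) = 1.0000

Case 2: c = 1 = log_2(2) = 1.0000
T(n) = O(n^1 log n) = O(n log n)

For T(n) = 2T(n/2) + O(n^1): log_2(2) = 1.0000. This is Case 2 of the Master Theorem (c = log_b(a), equal work at all levels), giving O(n log n).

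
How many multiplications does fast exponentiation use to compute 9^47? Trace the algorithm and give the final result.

Computing 9^47 by squaring (build up from 9^1; each line after the first costs one multiplication):

9^1 = 9
9^2 = (9^1)^2 = 9^2 = 81
9^4 = (9^2)^2 = 81^2 = 6561
9^5 = 9 * 9^4 = 9 * 6561 = 59049
9^10 = (9^5)^2 = 59049^2 = 3486784401
9^11 = 9 * 9^10 = 9 * 3486784401 = 31381059609
9^22 = (9^11)^2 = 31381059609^2 = 984770902183611232881
9^23 = 9 * 9^22 = 9 * 984770902183611232881 = 8862938119652501095929
9^46 = (9^23)^2 = 8862938119652501095929^2 = 78551672112789411833022577315290546060373041
9^47 = 9 * 9^46 = 9 * 78551672112789411833022577315290546060373041 = 706965049015104706497203195837614914543357369

Result: 706965049015104706497203195837614914543357369
Multiplications needed: 9 (9 lines after 9^1)

9^47 = 706965049015104706497203195837614914543357369. Using exponentiation by squaring, this requires 9 multiplications. The key idea: if the exponent is even, square the half-power; if odd, multiply by the base once.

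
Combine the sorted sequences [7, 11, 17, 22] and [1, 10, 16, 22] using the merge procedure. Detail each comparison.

Merging process:

Compare 7 vs 1: take 1 from right. Merged: [1]
Compare 7 vs 10: take 7 from left. Merged: [1, 7]
Compare 11 vs 10: take 10 from right. Merged: [1, 7, 10]
Compare 11 vs 16: take 11 from left. Merged: [1, 7, 10, 11]
Compare 17 vs 16: take 16 from right. Merged: [1, 7, 10, 11, 16]
Compare 17 vs 22: take 17 from left. Merged: [1, 7, 10, 11, 16, 17]
Compare 22 vs 22: take 22 from left. Merged: [1, 7, 10, 11, 16, 17, 22]
Append remaining from right: [22]. Merged: [1, 7, 10, 11, 16, 17, 22, 22]

Final merged array: [1, 7, 10, 11, 16, 17, 22, 22]
Total comparisons: 7

The merged array is [1, 7, 10, 11, 16, 17, 22, 22], requiring 7 comparisons. The merge step runs in O(n) time where n is the total number of elements.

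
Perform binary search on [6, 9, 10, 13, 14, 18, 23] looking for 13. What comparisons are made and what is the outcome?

Binary search for 13 in [6, 9, 10, 13, 14, 18, 23]:

lo=0, hi=6, mid=3, arr[mid]=13 -> Found target at index 3!

Binary search finds 13 at index 3 after 1 comparisons. The search repeatedly halves the search space by comparing with the middle element.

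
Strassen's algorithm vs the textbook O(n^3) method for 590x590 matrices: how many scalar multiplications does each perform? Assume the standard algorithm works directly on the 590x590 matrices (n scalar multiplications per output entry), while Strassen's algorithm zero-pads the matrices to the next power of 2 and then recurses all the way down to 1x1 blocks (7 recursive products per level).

Matrix multiplication for 590x590 matrices:

Strassen's algorithm requires power-of-2 dimensions. Pad 590x590 to 1024x1024 (next power of 2).

Standard algorithm: 590^3 = 205379000 multiplications
Strassen's algorithm: 7^(log2(1024)) = 7^10 = 282475249 multiplications
Difference: 205379000 - 282475249 = -77096249 (Strassen uses MORE here due to padding overhead — for small or just-over-power-of-2 n, padding can outweigh the per-level savings)

Standard: 205379000 multiplications (590^3). Strassen: 282475249 multiplications (7^10, after padding to 1024x1024). Strassen reduces 8 recursive multiplications to 7 at each level.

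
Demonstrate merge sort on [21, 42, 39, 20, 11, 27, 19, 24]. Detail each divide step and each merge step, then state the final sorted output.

Merge sort trace:

Split: [21, 42, 39, 20, 11, 27, 19, 24] -> [21, 42, 39, 20] and [11, 27, 19, 24]
  Split: [21, 42, 39, 20] -> [21, 42] and [39, 20]
    Split: [21, 42] -> [21] and [42]
    Merge: [21] + [42] -> [21, 42]
    Split: [39, 20] -> [39] and [20]
    Merge: [39] + [20] -> [20, 39]
  Merge: [21, 42] + [20, 39] -> [20, 21, 39, 42]
  Split: [11, 27, 19, 24] -> [11, 27] and [19, 24]
    Split: [11, 27] -> [11] and [27]
    Merge: [11] + [27] -> [11, 27]
    Split: [19, 24] -> [19] and [24]
    Merge: [19] + [24] -> [19, 24]
  Merge: [11, 27] + [19, 24] -> [11, 19, 24, 27]
Merge: [20, 21, 39, 42] + [11, 19, 24, 27] -> [11, 19, 20, 21, 24, 27, 39, 42]

Final sorted array: [11, 19, 20, 21, 24, 27, 39, 42]

The merge sort proceeds by recursively splitting the array and merging sorted halves.
After all merges, the sorted array is [11, 19, 20, 21, 24, 27, 39, 42].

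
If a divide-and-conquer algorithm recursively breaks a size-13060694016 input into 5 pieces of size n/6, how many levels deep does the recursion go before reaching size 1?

For divide and conquer with division factor 6:

Problem sizes at each level:
Level 0: 13060694016
Level 1: 2176782336
Level 2: 362797056
Level 3: 60466176
Level 4: 10077696
Level 5: 1679616
Level 6: 279936
Level 7: 46656
Level 8: 7776
Level 9: 1296
Level 10: 216
Level 11: 36
Level 12: 6
Level 13: 1

The root is level 0 and the size-1 base case is level 13 (the tree spans levels 0 through 13, i.e. 14 levels counting the root), so the depth is the number of divisions: log_6(13060694016) = 13

The recursion tree depth is log_6(13060694016) = 13. At each level, the problem size is divided by 6, so it takes 13 divisions to reduce to a base case of size 1. The algorithm makes 5 recursive calls at each level.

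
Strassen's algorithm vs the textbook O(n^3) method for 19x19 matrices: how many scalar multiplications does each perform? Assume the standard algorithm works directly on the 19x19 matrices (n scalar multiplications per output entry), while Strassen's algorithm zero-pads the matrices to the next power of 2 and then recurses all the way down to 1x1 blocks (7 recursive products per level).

Matrix multiplication for 19x19 matrices:

Strassen's algorithm requires power-of-2 dimensions. Pad 19x19 to 32x32 (next power of 2).

Standard algorithm: 19^3 = 6859 multiplications
Strassen's algorithm: 7^(log2(32)) = 7^5 = 16807 multiplications
Difference: 6859 - 16807 = -9948 (Strassen uses MORE here due to padding overhead — for small or just-over-power-of-2 n, padding can outweigh the per-level savings)

Standard: 6859 multiplications (19^3). Strassen: 16807 multiplications (7^5, after padding to 32x32). Strassen reduces 8 recursive multiplications to 7 at each level.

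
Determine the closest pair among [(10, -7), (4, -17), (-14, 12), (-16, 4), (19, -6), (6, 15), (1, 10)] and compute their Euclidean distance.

Computing all pairwise distances among 7 points:

d((10, -7), (4, -17)) = 11.6619
d((10, -7), (-14, 12)) = 30.6105
d((10, -7), (-16, 4)) = 28.2312
d((10, -7), (19, -6)) = 9.0554
d((10, -7), (6, 15)) = 22.3607
d((10, -7), (1, 10)) = 19.2354
d((4, -17), (-14, 12)) = 34.1321
d((4, -17), (-16, 4)) = 29.0
d((4, -17), (19, -6)) = 18.6011
d((4, -17), (6, 15)) = 32.0624
d((4, -17), (1, 10)) = 27.1662
d((-14, 12), (-16, 4)) = 8.2462
d((-14, 12), (19, -6)) = 37.5899
d((-14, 12), (6, 15)) = 20.2237
d((-14, 12), (1, 10)) = 15.1327
d((-16, 4), (19, -6)) = 36.4005
d((-16, 4), (6, 15)) = 24.5967
d((-16, 4), (1, 10)) = 18.0278
d((19, -6), (6, 15)) = 24.6982
d((19, -6), (1, 10)) = 24.0832
d((6, 15), (1, 10)) = 7.0711 <-- minimum

Closest pair: (6, 15) and (1, 10) with distance 7.0711

The closest pair is (6, 15) and (1, 10) with Euclidean distance 7.0711. For 7 points, brute-force pairwise comparison is shown above. For large n, the divide-and-conquer algorithm (sort by x, recurse on halves, check the dividing strip) achieves O(n log n).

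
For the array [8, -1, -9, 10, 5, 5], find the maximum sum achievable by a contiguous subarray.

Using Kadane's algorithm on [8, -1, -9, 10, 5, 5]:

Scanning through the array:
Position 1 (value -1): max_ending_here = 7, max_so_far = 8
Position 2 (value -9): max_ending_here = -2, max_so_far = 8
Position 3 (value 10): max_ending_here = 10, max_so_far = 10
Position 4 (value 5): max_ending_here = 15, max_so_far = 15
Position 5 (value 5): max_ending_here = 20, max_so_far = 20

Maximum subarray: [10, 5, 5]
Maximum sum: 20

The maximum subarray is [10, 5, 5] with sum 20. This subarray runs from index 3 to index 5.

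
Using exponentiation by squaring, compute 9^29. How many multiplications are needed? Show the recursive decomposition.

Computing 9^29 by squaring (build up from 9^1; each line after the first costs one multiplication):

9^1 = 9
9^2 = (9^1)^2 = 9^2 = 81
9^3 = 9 * 9^2 = 9 * 81 = 729
9^6 = (9^3)^2 = 729^2 = 531441
9^7 = 9 * 9^6 = 9 * 531441 = 4782969
9^14 = (9^7)^2 = 4782969^2 = 22876792454961
9^28 = (9^14)^2 = 22876792454961^2 = 523347633027360537213511521
9^29 = 9 * 9^28 = 9 * 523347633027360537213511521 = 4710128697246244834921603689

Result: 4710128697246244834921603689
Multiplications needed: 7 (7 lines after 9^1)

9^29 = 4710128697246244834921603689. Using exponentiation by squaring, this requires 7 multiplications. The key idea: if the exponent is even, square the half-power; if odd, multiply by the base once.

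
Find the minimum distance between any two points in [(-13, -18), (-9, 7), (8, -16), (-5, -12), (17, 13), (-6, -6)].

Computing all pairwise distances among 6 points:

d((-13, -18), (-9, 7)) = 25.318
d((-13, -18), (8, -16)) = 21.095
d((-13, -18), (-5, -12)) = 10.0
d((-13, -18), (17, 13)) = 43.1393
d((-13, -18), (-6, -6)) = 13.8924
d((-9, 7), (8, -16)) = 28.6007
d((-9, 7), (-5, -12)) = 19.4165
d((-9, 7), (17, 13)) = 26.6833
d((-9, 7), (-6, -6)) = 13.3417
d((8, -16), (-5, -12)) = 13.6015
d((8, -16), (17, 13)) = 30.3645
d((8, -16), (-6, -6)) = 17.2047
d((-5, -12), (17, 13)) = 33.3017
d((-5, -12), (-6, -6)) = 6.0828 <-- minimum
d((17, 13), (-6, -6)) = 29.8329

Closest pair: (-5, -12) and (-6, -6) with distance 6.0828

The closest pair is (-5, -12) and (-6, -6) with Euclidean distance 6.0828. For 6 points, brute-force pairwise comparison is shown above. For large n, the divide-and-conquer algorithm (sort by x, recurse on halves, check the dividing strip) achieves O(n log n).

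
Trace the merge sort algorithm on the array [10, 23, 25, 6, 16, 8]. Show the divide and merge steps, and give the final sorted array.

Merge sort trace:

Split: [10, 23, 25, 6, 16, 8] -> [10, 23, 25] and [6, 16, 8]
  Split: [10, 23, 25] -> [10] and [23, 25]
    Split: [23, 25] -> [23] and [25]
    Merge: [23] + [25] -> [23, 25]
  Merge: [10] + [23, 25] -> [10, 23, 25]
  Split: [6, 16, 8] -> [6] and [16, 8]
    Split: [16, 8] -> [16] and [8]
    Merge: [16] + [8] -> [8, 16]
  Merge: [6] + [8, 16] -> [6, 8, 16]
Merge: [10, 23, 25] + [6, 8, 16] -> [6, 8, 10, 16, 23, 25]

Final sorted array: [6, 8, 10, 16, 23, 25]

The merge sort proceeds by recursively splitting the array and merging sorted halves.
After all merges, the sorted array is [6, 8, 10, 16, 23, 25].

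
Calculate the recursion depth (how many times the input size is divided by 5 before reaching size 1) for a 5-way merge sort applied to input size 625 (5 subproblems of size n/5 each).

For divide and conquer with division factor 5:

Problem sizes at each level:
Level 0: 625
Level 1: 125
Level 2: 25
Level 3: 5
Level 4: 1

The root is level 0 and the size-1 base case is level 4 (the tree spans levels 0 through 4, i.e. 5 levels counting the root), so the depth is the number of divisions: log_5(625) = 4

The recursion tree depth is log_5(625) = 4. At each level, the problem size is divided by 5, so it takes 4 divisions to reduce to a base case of size 1. The algorithm makes 5 recursive calls at each level.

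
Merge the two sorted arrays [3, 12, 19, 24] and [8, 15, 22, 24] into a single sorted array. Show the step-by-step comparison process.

Merging process:

Compare 3 vs 8: take 3 from left. Merged: [3]
Compare 12 vs 8: take 8 from right. Merged: [3, 8]
Compare 12 vs 15: take 12 from left. Merged: [3, 8, 12]
Compare 19 vs 15: take 15 from right. Merged: [3, 8, 12, 15]
Compare 19 vs 22: take 19 from left. Merged: [3, 8, 12, 15, 19]
Compare 24 vs 22: take 22 from right. Merged: [3, 8, 12, 15, 19, 22]
Compare 24 vs 24: take 24 from left. Merged: [3, 8, 12, 15, 19, 22, 24]
Append remaining from right: [24]. Merged: [3, 8, 12, 15, 19, 22, 24, 24]

Final merged array: [3, 8, 12, 15, 19, 22, 24, 24]
Total comparisons: 7

The merged array is [3, 8, 12, 15, 19, 22, 24, 24], requiring 7 comparisons. The merge step runs in O(n) time where n is the total number of elements.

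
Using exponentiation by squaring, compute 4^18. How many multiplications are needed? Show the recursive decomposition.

Computing 4^18 by squaring (build up from 4^1; each line after the first costs one multiplication):

4^1 = 4
4^2 = (4^1)^2 = 4^2 = 16
4^4 = (4^2)^2 = 16^2 = 256
4^8 = (4^4)^2 = 256^2 = 65536
4^9 = 4 * 4^8 = 4 * 65536 = 262144
4^18 = (4^9)^2 = 262144^2 = 68719476736

Result: 68719476736
Multiplications needed: 5 (5 lines after 4^1)

4^18 = 68719476736. Using exponentiation by squaring, this requires 5 multiplications. The key idea: if the exponent is even, square the half-power; if odd, multiply by the base once.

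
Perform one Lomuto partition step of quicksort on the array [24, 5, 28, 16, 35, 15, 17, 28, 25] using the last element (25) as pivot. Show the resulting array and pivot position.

Lomuto partition with pivot = 25:

Initial array: [24, 5, 28, 16, 35, 15, 17, 28, 25]

arr[0]=24 <= 25: swap with position 0, array becomes [24, 5, 28, 16, 35, 15, 17, 28, 25]
arr[1]=5 <= 25: swap with position 1, array becomes [24, 5, 28, 16, 35, 15, 17, 28, 25]
arr[2]=28 > 25: no swap
arr[3]=16 <= 25: swap with position 2, array becomes [24, 5, 16, 28, 35, 15, 17, 28, 25]
arr[4]=35 > 25: no swap
arr[5]=15 <= 25: swap with position 3, array becomes [24, 5, 16, 15, 35, 28, 17, 28, 25]
arr[6]=17 <= 25: swap with position 4, array becomes [24, 5, 16, 15, 17, 28, 35, 28, 25]
arr[7]=28 > 25: no swap

Place pivot at position 5: [24, 5, 16, 15, 17, 25, 35, 28, 28]
Pivot position: 5

After partitioning with pivot 25, the array becomes [24, 5, 16, 15, 17, 25, 35, 28, 28]. The pivot is placed at index 5. All elements to the left of the pivot are <= 25, and all elements to the right are > 25.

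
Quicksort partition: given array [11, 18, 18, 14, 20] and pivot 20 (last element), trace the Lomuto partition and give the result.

Lomuto partition with pivot = 20:

Initial array: [11, 18, 18, 14, 20]

arr[0]=11 <= 20: swap with position 0, array becomes [11, 18, 18, 14, 20]
arr[1]=18 <= 20: swap with position 1, array becomes [11, 18, 18, 14, 20]
arr[2]=18 <= 20: swap with position 2, array becomes [11, 18, 18, 14, 20]
arr[3]=14 <= 20: swap with position 3, array becomes [11, 18, 18, 14, 20]

Place pivot at position 4: [11, 18, 18, 14, 20]
Pivot position: 4

After partitioning with pivot 20, the array becomes [11, 18, 18, 14, 20]. The pivot is placed at index 4. All elements to the left of the pivot are <= 20, and all elements to the right are > 20.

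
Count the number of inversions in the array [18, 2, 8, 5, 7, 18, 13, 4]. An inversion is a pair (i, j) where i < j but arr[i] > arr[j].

Finding inversions in [18, 2, 8, 5, 7, 18, 13, 4]:

(0, 1): arr[0]=18 > arr[1]=2
(0, 2): arr[0]=18 > arr[2]=8
(0, 3): arr[0]=18 > arr[3]=5
(0, 4): arr[0]=18 > arr[4]=7
(0, 6): arr[0]=18 > arr[6]=13
(0, 7): arr[0]=18 > arr[7]=4
(2, 3): arr[2]=8 > arr[3]=5
(2, 4): arr[2]=8 > arr[4]=7
(2, 7): arr[2]=8 > arr[7]=4
(3, 7): arr[3]=5 > arr[7]=4
(4, 7): arr[4]=7 > arr[7]=4
(5, 6): arr[5]=18 > arr[6]=13
(5, 7): arr[5]=18 > arr[7]=4
(6, 7): arr[6]=13 > arr[7]=4

Total inversions: 14

The array has 14 inversion(s): (0,1), (0,2), (0,3), (0,4), (0,6), (0,7), (2,3), (2,4), (2,7), (3,7), (4,7), (5,6), (5,7), (6,7). Each pair (i,j) satisfies i < j and arr[i] > arr[j].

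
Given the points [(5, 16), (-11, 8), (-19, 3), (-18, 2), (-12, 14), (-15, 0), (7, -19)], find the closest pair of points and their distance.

Computing all pairwise distances among 7 points:

d((5, 16), (-11, 8)) = 17.8885
d((5, 16), (-19, 3)) = 27.2947
d((5, 16), (-18, 2)) = 26.9258
d((5, 16), (-12, 14)) = 17.1172
d((5, 16), (-15, 0)) = 25.6125
d((5, 16), (7, -19)) = 35.0571
d((-11, 8), (-19, 3)) = 9.434
d((-11, 8), (-18, 2)) = 9.2195
d((-11, 8), (-12, 14)) = 6.0828
d((-11, 8), (-15, 0)) = 8.9443
d((-11, 8), (7, -19)) = 32.45
d((-19, 3), (-18, 2)) = 1.4142 <-- minimum
d((-19, 3), (-12, 14)) = 13.0384
d((-19, 3), (-15, 0)) = 5.0
d((-19, 3), (7, -19)) = 34.0588
d((-18, 2), (-12, 14)) = 13.4164
d((-18, 2), (-15, 0)) = 3.6056
d((-18, 2), (7, -19)) = 32.6497
d((-12, 14), (-15, 0)) = 14.3178
d((-12, 14), (7, -19)) = 38.0789
d((-15, 0), (7, -19)) = 29.0689

Closest pair: (-19, 3) and (-18, 2) with distance 1.4142

The closest pair is (-19, 3) and (-18, 2) with Euclidean distance 1.4142. For 7 points, brute-force pairwise comparison is shown above. For large n, the divide-and-conquer algorithm (sort by x, recurse on halves, check the dividing strip) achieves O(n log n).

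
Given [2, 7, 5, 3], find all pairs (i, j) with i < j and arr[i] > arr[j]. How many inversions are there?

Finding inversions in [2, 7, 5, 3]:

(1, 2): arr[1]=7 > arr[2]=5
(1, 3): arr[1]=7 > arr[3]=3
(2, 3): arr[2]=5 > arr[3]=3

Total inversions: 3

The array has 3 inversion(s): (1,2), (1,3), (2,3). Each pair (i,j) satisfies i < j and arr[i] > arr[j].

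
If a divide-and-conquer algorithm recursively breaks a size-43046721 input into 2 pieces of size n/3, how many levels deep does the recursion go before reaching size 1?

For divide and conquer with division factor 3:

Problem sizes at each level:
Level 0: 43046721
Level 1: 14348907
Level 2: 4782969
Level 3: 1594323
Level 4: 531441
Level 5: 177147
Level 6: 59049
Level 7: 19683
Level 8: 6561
Level 9: 2187
Level 10: 729
Level 11: 243
Level 12: 81
Level 13: 27
Level 14: 9
Level 15: 3
Level 16: 1

The root is level 0 and the size-1 base case is level 16 (the tree spans levels 0 through 16, i.e. 17 levels counting the root), so the depth is the number of divisions: log_3(43046721) = 16

The recursion tree depth is log_3(43046721) = 16. At each level, the problem size is divided by 3, so it takes 16 divisions to reduce to a base case of size 1. The algorithm makes 2 recursive calls at each level.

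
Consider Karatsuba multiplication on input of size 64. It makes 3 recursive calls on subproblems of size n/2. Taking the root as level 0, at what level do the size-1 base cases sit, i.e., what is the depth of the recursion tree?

For divide and conquer with division factor 2:

Problem sizes at each level:
Level 0: 64
Level 1: 32
Level 2: 16
Level 3: 8
Level 4: 4
Level 5: 2
Level 6: 1

The root is level 0 and the size-1 base case is level 6 (the tree spans levels 0 through 6, i.e. 7 levels counting the root), so the depth is the number of divisions: log_2(64) = 6

The recursion tree depth is log_2(64) = 6. At each level, the problem size is divided by 2, so it takes 6 divisions to reduce to a base case of size 1. The algorithm makes 3 recursive calls at each level.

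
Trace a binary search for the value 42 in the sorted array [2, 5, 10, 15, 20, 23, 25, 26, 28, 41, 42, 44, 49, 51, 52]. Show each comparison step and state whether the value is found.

Binary search for 42 in [2, 5, 10, 15, 20, 23, 25, 26, 28, 41, 42, 44, 49, 51, 52]:

lo=0, hi=14, mid=7, arr[mid]=26 -> 26 < 42, search right half
lo=8, hi=14, mid=11, arr[mid]=44 -> 44 > 42, search left half
lo=8, hi=10, mid=9, arr[mid]=41 -> 41 < 42, search right half
lo=10, hi=10, mid=10, arr[mid]=42 -> Found target at index 10!

Binary search finds 42 at index 10 after 4 comparisons. The search repeatedly halves the search space by comparing with the middle element.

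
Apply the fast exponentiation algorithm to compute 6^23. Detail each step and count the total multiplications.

Computing 6^23 by squaring (build up from 6^1; each line after the first costs one multiplication):

6^1 = 6
6^2 = (6^1)^2 = 6^2 = 36
6^4 = (6^2)^2 = 36^2 = 1296
6^5 = 6 * 6^4 = 6 * 1296 = 7776
6^10 = (6^5)^2 = 7776^2 = 60466176
6^11 = 6 * 6^10 = 6 * 60466176 = 362797056
6^22 = (6^11)^2 = 362797056^2 = 131621703842267136
6^23 = 6 * 6^22 = 6 * 131621703842267136 = 789730223053602816

Result: 789730223053602816
Multiplications needed: 7 (7 lines after 6^1)

6^23 = 789730223053602816. Using exponentiation by squaring, this requires 7 multiplications. The key idea: if the exponent is even, square the half-power; if odd, multiply by the base once.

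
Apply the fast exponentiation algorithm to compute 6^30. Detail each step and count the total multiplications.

Computing 6^30 by squaring (build up from 6^1; each line after the first costs one multiplication):

6^1 = 6
6^2 = (6^1)^2 = 6^2 = 36
6^3 = 6 * 6^2 = 6 * 36 = 216
6^6 = (6^3)^2 = 216^2 = 46656
6^7 = 6 * 6^6 = 6 * 46656 = 279936
6^14 = (6^7)^2 = 279936^2 = 78364164096
6^15 = 6 * 6^14 = 6 * 78364164096 = 470184984576
6^30 = (6^15)^2 = 470184984576^2 = 221073919720733357899776

Result: 221073919720733357899776
Multiplications needed: 7 (7 lines after 6^1)

6^30 = 221073919720733357899776. Using exponentiation by squaring, this requires 7 multiplications. The key idea: if the exponent is even, square the half-power; if odd, multiply by the base once.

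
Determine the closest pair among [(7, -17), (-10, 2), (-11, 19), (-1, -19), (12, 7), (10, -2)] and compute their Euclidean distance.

Computing all pairwise distances among 6 points:

d((7, -17), (-10, 2)) = 25.4951
d((7, -17), (-11, 19)) = 40.2492
d((7, -17), (-1, -19)) = 8.2462 <-- minimum
d((7, -17), (12, 7)) = 24.5153
d((7, -17), (10, -2)) = 15.2971
d((-10, 2), (-11, 19)) = 17.0294
d((-10, 2), (-1, -19)) = 22.8473
d((-10, 2), (12, 7)) = 22.561
d((-10, 2), (10, -2)) = 20.3961
d((-11, 19), (-1, -19)) = 39.2938
d((-11, 19), (12, 7)) = 25.9422
d((-11, 19), (10, -2)) = 29.6985
d((-1, -19), (12, 7)) = 29.0689
d((-1, -19), (10, -2)) = 20.2485
d((12, 7), (10, -2)) = 9.2195

Closest pair: (7, -17) and (-1, -19) with distance 8.2462

The closest pair is (7, -17) and (-1, -19) with Euclidean distance 8.2462. For 6 points, brute-force pairwise comparison is shown above. For large n, the divide-and-conquer algorithm (sort by x, recurse on halves, check the dividing strip) achieves O(n log n).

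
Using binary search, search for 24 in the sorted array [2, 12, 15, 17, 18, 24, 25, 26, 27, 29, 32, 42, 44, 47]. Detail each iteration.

Binary search for 24 in [2, 12, 15, 17, 18, 24, 25, 26, 27, 29, 32, 42, 44, 47]:

lo=0, hi=13, mid=6, arr[mid]=25 -> 25 > 24, search left half
lo=0, hi=5, mid=2, arr[mid]=15 -> 15 < 24, search right half
lo=3, hi=5, mid=4, arr[mid]=18 -> 18 < 24, search right half
lo=5, hi=5, mid=5, arr[mid]=24 -> Found target at index 5!

Binary search finds 24 at index 5 after 4 comparisons. The search repeatedly halves the search space by comparing with the middle element.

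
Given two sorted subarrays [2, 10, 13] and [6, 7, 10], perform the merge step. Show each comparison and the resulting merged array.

Merging process:

Compare 2 vs 6: take 2 from left. Merged: [2]
Compare 10 vs 6: take 6 from right. Merged: [2, 6]
Compare 10 vs 7: take 7 from right. Merged: [2, 6, 7]
Compare 10 vs 10: take 10 from left. Merged: [2, 6, 7, 10]
Compare 13 vs 10: take 10 from right. Merged: [2, 6, 7, 10, 10]
Append remaining from left: [13]. Merged: [2, 6, 7, 10, 10, 13]

Final merged array: [2, 6, 7, 10, 10, 13]
Total comparisons: 5

The merged array is [2, 6, 7, 10, 10, 13], requiring 5 comparisons. The merge step runs in O(n) time where n is the total number of elements.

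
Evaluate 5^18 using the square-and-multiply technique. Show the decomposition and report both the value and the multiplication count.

Computing 5^18 by squaring (build up from 5^1; each line after the first costs one multiplication):

5^1 = 5
5^2 = (5^1)^2 = 5^2 = 25
5^4 = (5^2)^2 = 25^2 = 625
5^8 = (5^4)^2 = 625^2 = 390625
5^9 = 5 * 5^8 = 5 * 390625 = 1953125
5^18 = (5^9)^2 = 1953125^2 = 3814697265625

Result: 3814697265625
Multiplications needed: 5 (5 lines after 5^1)

5^18 = 3814697265625. Using exponentiation by squaring, this requires 5 multiplications. The key idea: if the exponent is even, square the half-power; if odd, multiply by the base once.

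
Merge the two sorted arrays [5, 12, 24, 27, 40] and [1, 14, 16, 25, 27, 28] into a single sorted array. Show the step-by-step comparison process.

Merging process:

Compare 5 vs 1: take 1 from right. Merged: [1]
Compare 5 vs 14: take 5 from left. Merged: [1, 5]
Compare 12 vs 14: take 12 from left. Merged: [1, 5, 12]
Compare 24 vs 14: take 14 from right. Merged: [1, 5, 12, 14]
Compare 24 vs 16: take 16 from right. Merged: [1, 5, 12, 14, 16]
Compare 24 vs 25: take 24 from left. Merged: [1, 5, 12, 14, 16, 24]
Compare 27 vs 25: take 25 from right. Merged: [1, 5, 12, 14, 16, 24, 25]
Compare 27 vs 27: take 27 from left. Merged: [1, 5, 12, 14, 16, 24, 25, 27]
Compare 40 vs 27: take 27 from right. Merged: [1, 5, 12, 14, 16, 24, 25, 27, 27]
Compare 40 vs 28: take 28 from right. Merged: [1, 5, 12, 14, 16, 24, 25, 27, 27, 28]
Append remaining from left: [40]. Merged: [1, 5, 12, 14, 16, 24, 25, 27, 27, 28, 40]

Final merged array: [1, 5, 12, 14, 16, 24, 25, 27, 27, 28, 40]
Total comparisons: 10

The merged array is [1, 5, 12, 14, 16, 24, 25, 27, 27, 28, 40], requiring 10 comparisons. The merge step runs in O(n) time where n is the total number of elements.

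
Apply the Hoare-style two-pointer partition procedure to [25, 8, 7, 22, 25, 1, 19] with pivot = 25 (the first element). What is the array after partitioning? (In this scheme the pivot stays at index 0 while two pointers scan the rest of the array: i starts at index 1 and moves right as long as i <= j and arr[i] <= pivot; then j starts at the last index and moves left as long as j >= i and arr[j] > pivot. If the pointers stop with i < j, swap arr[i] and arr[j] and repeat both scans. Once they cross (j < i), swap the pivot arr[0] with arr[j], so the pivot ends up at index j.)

Hoare-style two-pointer partition with pivot = 25:

Initial array: [25, 8, 7, 22, 25, 1, 19]

Pointers start at i = 1, j = 6.
i ends at 7, j ends at 6: the pointers have crossed (j < i), so scanning stops.

Swap pivot arr[0] with arr[6] to place pivot at position 6: [19, 8, 7, 22, 25, 1, 25]
Pivot position: 6

After partitioning with pivot 25, the array becomes [19, 8, 7, 22, 25, 1, 25]. The pivot is placed at index 6. All elements to the left of the pivot are <= 25, and all elements to the right are > 25.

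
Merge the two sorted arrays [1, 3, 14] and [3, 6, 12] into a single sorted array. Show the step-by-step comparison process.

Merging process:

Compare 1 vs 3: take 1 from left. Merged: [1]
Compare 3 vs 3: take 3 from left. Merged: [1, 3]
Compare 14 vs 3: take 3 from right. Merged: [1, 3, 3]
Compare 14 vs 6: take 6 from right. Merged: [1, 3, 3, 6]
Compare 14 vs 12: take 12 from right. Merged: [1, 3, 3, 6, 12]
Append remaining from left: [14]. Merged: [1, 3, 3, 6, 12, 14]

Final merged array: [1, 3, 3, 6, 12, 14]
Total comparisons: 5

The merged array is [1, 3, 3, 6, 12, 14], requiring 5 comparisons. The merge step runs in O(n) time where n is the total number of elements.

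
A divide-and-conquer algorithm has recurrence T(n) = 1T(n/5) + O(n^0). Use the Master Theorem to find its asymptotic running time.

Master Theorem for T(n) = 1T(n/5) + O(n^0):

a = 1, b = 5, c = 0
log_b(a) = log_5(1) = 0.0000

Case 2: c = 0 = log_5(1) = 0.0000
T(n) = O(n^0 log n) = O(log n)

For T(n) = 1T(n/5) + O(n^0): log_5(1) = 0.0000. This is Case 2 of the Master Theorem (c = log_b(a), equal work at all levels), giving O(log n).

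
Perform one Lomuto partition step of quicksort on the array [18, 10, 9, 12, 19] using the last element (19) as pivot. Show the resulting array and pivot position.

Lomuto partition with pivot = 19:

Initial array: [18, 10, 9, 12, 19]

arr[0]=18 <= 19: swap with position 0, array becomes [18, 10, 9, 12, 19]
arr[1]=10 <= 19: swap with position 1, array becomes [18, 10, 9, 12, 19]
arr[2]=9 <= 19: swap with position 2, array becomes [18, 10, 9, 12, 19]
arr[3]=12 <= 19: swap with position 3, array becomes [18, 10, 9, 12, 19]

Place pivot at position 4: [18, 10, 9, 12, 19]
Pivot position: 4

After partitioning with pivot 19, the array becomes [18, 10, 9, 12, 19]. The pivot is placed at index 4. All elements to the left of the pivot are <= 19, and all elements to the right are > 19.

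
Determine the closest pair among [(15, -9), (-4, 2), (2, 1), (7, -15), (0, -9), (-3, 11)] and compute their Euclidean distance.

Computing all pairwise distances among 6 points:

d((15, -9), (-4, 2)) = 21.9545
d((15, -9), (2, 1)) = 16.4012
d((15, -9), (7, -15)) = 10.0
d((15, -9), (0, -9)) = 15.0
d((15, -9), (-3, 11)) = 26.9072
d((-4, 2), (2, 1)) = 6.0828 <-- minimum
d((-4, 2), (7, -15)) = 20.2485
d((-4, 2), (0, -9)) = 11.7047
d((-4, 2), (-3, 11)) = 9.0554
d((2, 1), (7, -15)) = 16.7631
d((2, 1), (0, -9)) = 10.198
d((2, 1), (-3, 11)) = 11.1803
d((7, -15), (0, -9)) = 9.2195
d((7, -15), (-3, 11)) = 27.8568
d((0, -9), (-3, 11)) = 20.2237

Closest pair: (-4, 2) and (2, 1) with distance 6.0828

The closest pair is (-4, 2) and (2, 1) with Euclidean distance 6.0828. For 6 points, brute-force pairwise comparison is shown above. For large n, the divide-and-conquer algorithm (sort by x, recurse on halves, check the dividing strip) achieves O(n log n).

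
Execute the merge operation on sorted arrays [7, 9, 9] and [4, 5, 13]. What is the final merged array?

Merging process:

Compare 7 vs 4: take 4 from right. Merged: [4]
Compare 7 vs 5: take 5 from right. Merged: [4, 5]
Compare 7 vs 13: take 7 from left. Merged: [4, 5, 7]
Compare 9 vs 13: take 9 from left. Merged: [4, 5, 7, 9]
Compare 9 vs 13: take 9 from left. Merged: [4, 5, 7, 9, 9]
Append remaining from right: [13]. Merged: [4, 5, 7, 9, 9, 13]

Final merged array: [4, 5, 7, 9, 9, 13]
Total comparisons: 5

The merged array is [4, 5, 7, 9, 9, 13], requiring 5 comparisons. The merge step runs in O(n) time where n is the total number of elements.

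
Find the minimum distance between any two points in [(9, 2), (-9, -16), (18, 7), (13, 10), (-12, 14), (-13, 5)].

Computing all pairwise distances among 6 points:

d((9, 2), (-9, -16)) = 25.4558
d((9, 2), (18, 7)) = 10.2956
d((9, 2), (13, 10)) = 8.9443
d((9, 2), (-12, 14)) = 24.1868
d((9, 2), (-13, 5)) = 22.2036
d((-9, -16), (18, 7)) = 35.4683
d((-9, -16), (13, 10)) = 34.0588
d((-9, -16), (-12, 14)) = 30.1496
d((-9, -16), (-13, 5)) = 21.3776
d((18, 7), (13, 10)) = 5.831 <-- minimum
d((18, 7), (-12, 14)) = 30.8058
d((18, 7), (-13, 5)) = 31.0644
d((13, 10), (-12, 14)) = 25.318
d((13, 10), (-13, 5)) = 26.4764
d((-12, 14), (-13, 5)) = 9.0554

Closest pair: (18, 7) and (13, 10) with distance 5.831

The closest pair is (18, 7) and (13, 10) with Euclidean distance 5.831. For 6 points, brute-force pairwise comparison is shown above. For large n, the divide-and-conquer algorithm (sort by x, recurse on halves, check the dividing strip) achieves O(n log n).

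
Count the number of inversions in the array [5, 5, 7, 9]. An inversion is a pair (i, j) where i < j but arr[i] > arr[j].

Finding inversions in [5, 5, 7, 9]:


Total inversions: 0

The array has 0 inversions. It is already sorted.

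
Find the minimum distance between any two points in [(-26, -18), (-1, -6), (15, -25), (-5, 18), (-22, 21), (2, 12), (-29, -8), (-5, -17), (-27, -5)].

Computing all pairwise distances among 9 points:

d((-26, -18), (-1, -6)) = 27.7308
d((-26, -18), (15, -25)) = 41.5933
d((-26, -18), (-5, 18)) = 41.6773
d((-26, -18), (-22, 21)) = 39.2046
d((-26, -18), (2, 12)) = 41.0366
d((-26, -18), (-29, -8)) = 10.4403
d((-26, -18), (-5, -17)) = 21.0238
d((-26, -18), (-27, -5)) = 13.0384
d((-1, -6), (15, -25)) = 24.8395
d((-1, -6), (-5, 18)) = 24.3311
d((-1, -6), (-22, 21)) = 34.2053
d((-1, -6), (2, 12)) = 18.2483
d((-1, -6), (-29, -8)) = 28.0713
d((-1, -6), (-5, -17)) = 11.7047
d((-1, -6), (-27, -5)) = 26.0192
d((15, -25), (-5, 18)) = 47.4236
d((15, -25), (-22, 21)) = 59.0339
d((15, -25), (2, 12)) = 39.2173
d((15, -25), (-29, -8)) = 47.1699
d((15, -25), (-5, -17)) = 21.5407
d((15, -25), (-27, -5)) = 46.5188
d((-5, 18), (-22, 21)) = 17.2627
d((-5, 18), (2, 12)) = 9.2195
d((-5, 18), (-29, -8)) = 35.3836
d((-5, 18), (-5, -17)) = 35.0
d((-5, 18), (-27, -5)) = 31.8277
d((-22, 21), (2, 12)) = 25.632
d((-22, 21), (-29, -8)) = 29.8329
d((-22, 21), (-5, -17)) = 41.6293
d((-22, 21), (-27, -5)) = 26.4764
d((2, 12), (-29, -8)) = 36.8917
d((2, 12), (-5, -17)) = 29.8329
d((2, 12), (-27, -5)) = 33.6155
d((-29, -8), (-5, -17)) = 25.632
d((-29, -8), (-27, -5)) = 3.6056 <-- minimum
d((-5, -17), (-27, -5)) = 25.0599

Closest pair: (-29, -8) and (-27, -5) with distance 3.6056

The closest pair is (-29, -8) and (-27, -5) with Euclidean distance 3.6056. For 9 points, brute-force pairwise comparison is shown above. For large n, the divide-and-conquer algorithm (sort by x, recurse on halves, check the dividing strip) achieves O(n log n).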